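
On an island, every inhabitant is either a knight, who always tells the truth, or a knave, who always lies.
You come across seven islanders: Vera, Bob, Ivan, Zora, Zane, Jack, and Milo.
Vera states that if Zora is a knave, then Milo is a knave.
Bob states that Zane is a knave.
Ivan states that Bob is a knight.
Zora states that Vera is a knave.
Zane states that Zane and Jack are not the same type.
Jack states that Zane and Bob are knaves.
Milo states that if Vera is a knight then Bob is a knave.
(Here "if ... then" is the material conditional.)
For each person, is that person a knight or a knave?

Vera is a knight, Bob is a knight, Ivan is a knight, Zora is a knave, Zane is a knave, Jack is a knave, and Milo is a knave.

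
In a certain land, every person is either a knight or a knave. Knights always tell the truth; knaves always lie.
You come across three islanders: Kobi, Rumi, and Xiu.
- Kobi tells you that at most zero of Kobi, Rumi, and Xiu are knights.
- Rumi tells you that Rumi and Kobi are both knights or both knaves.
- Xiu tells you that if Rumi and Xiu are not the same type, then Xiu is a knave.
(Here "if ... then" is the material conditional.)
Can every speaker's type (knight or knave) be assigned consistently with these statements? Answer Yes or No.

Checking all 8 assignments, each has at least one speaker whose statement's truth value contradicts their type.

No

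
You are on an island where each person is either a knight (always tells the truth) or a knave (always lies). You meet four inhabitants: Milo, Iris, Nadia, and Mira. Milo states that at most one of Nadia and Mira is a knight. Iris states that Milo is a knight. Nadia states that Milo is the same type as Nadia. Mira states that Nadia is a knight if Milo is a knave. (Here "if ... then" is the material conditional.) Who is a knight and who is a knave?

Milo (knight): "at most one of Nadia and Mira is a knight" — True. ✓
Iris is a knight, and the claim "Milo is a knight" is indeed True.
Nadia is a knave, and the claim "Milo is the same type as Nadia" is indeed False.
Mira is a knight; "Nadia is a knight if Milo is a knave" is True, as required.

Milo is a knight, Iris is a knight, Nadia is a knave, and Mira is a knight.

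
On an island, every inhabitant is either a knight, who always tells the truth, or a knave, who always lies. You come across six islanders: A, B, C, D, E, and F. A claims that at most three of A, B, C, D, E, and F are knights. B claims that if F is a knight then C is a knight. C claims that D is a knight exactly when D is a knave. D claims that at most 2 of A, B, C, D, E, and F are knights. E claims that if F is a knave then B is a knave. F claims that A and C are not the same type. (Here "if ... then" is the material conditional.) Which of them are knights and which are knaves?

A is a knight, so "at most three of A, B, C, D, E, and F are knights" must be true — and it is.
B is a knave, so "if F is a knight then C is a knight" must be False — and it is.
C is a knave, so "D is a knight exactly when D is a knave" must be False — and it is.
D is a knave; "at most 2 of A, B, C, D, E, and F are knights" is False, as required.
E is a knight; "if F is a knave then B is a knave" is true, as required.
F is a knight; "A and C are not the same type" is true, as required.

A is a knight, B is a knave, C is a knave, D is a knave, E is a knight, and F is a knight.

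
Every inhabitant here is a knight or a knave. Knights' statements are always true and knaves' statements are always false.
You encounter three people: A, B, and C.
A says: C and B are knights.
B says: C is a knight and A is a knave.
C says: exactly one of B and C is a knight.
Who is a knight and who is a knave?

A is a knave, B is a knave, and C is a knave.

A (knave): "C and B are knights" — False. ✓
As a knave, B's statement "C is a knight and A is a knave" should be False; it is.
As a knave, C's statement "exactly one of B and C is a knight" should be False; it is.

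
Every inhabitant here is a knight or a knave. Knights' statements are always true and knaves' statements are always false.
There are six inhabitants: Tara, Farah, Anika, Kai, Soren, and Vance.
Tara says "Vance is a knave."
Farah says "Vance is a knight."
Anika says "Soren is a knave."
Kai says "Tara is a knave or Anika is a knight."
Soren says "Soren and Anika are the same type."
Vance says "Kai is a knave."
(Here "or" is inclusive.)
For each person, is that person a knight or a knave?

Knights: Tara, Anika, and Kai. Knaves: Farah, Soren, and Vance.

Tara is a knight; "Vance is a knave" is True, as required.
Farah is a knave; "Vance is a knight" is False, as required.
Anika is a knight, so "Soren is a knave" must be True — and it is.
Kai is a knight, and the claim "Tara is a knave or Anika is a knight" is indeed True.
Soren (knave): "Soren and Anika are the same type" — False. ✓
As a knave, Vance's statement "Kai is a knave" should be False; it is.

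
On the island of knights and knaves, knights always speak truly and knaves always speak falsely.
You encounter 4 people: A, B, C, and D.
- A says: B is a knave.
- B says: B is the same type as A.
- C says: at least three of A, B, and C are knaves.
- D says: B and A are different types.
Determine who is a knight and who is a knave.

A is a knight, so "B is a knave" must be True — and it is.
B is a knave, so "B is the same type as A" must be False — and it is.
C is a knave, and the claim "at least three of A, B, and C are knaves" is indeed False.
D is a knight; "B and A are different types" is True, as required.

A is a knight, B is a knave, C is a knave, and D is a knight.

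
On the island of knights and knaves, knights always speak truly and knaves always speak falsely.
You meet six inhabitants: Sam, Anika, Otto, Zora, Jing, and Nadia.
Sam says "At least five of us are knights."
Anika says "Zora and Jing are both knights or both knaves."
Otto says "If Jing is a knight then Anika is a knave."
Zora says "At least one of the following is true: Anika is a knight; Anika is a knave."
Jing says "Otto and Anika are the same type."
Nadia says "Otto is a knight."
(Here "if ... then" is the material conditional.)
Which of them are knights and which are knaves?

Sam (knave): "at least five of us are knights" — False. ✓
As a knave, Anika's statement "Zora and Jing are both knights or both knaves" should be False; it is.
Otto is a knight; "if Jing is a knight then Anika is a knave" is true, as required.
Zora is a knight; "at least one of the following is true: Anika is a knight; Anika is a knave" is true, as required.
As a knave, Jing's statement "Otto and Anika are the same type" should be False; it is.
Nadia is a knight; "Otto is a knight" is true, as required.

Sam is a knave, Anika is a knave, Otto is a knight, Zora is a knight, Jing is a knave, and Nadia is a knight.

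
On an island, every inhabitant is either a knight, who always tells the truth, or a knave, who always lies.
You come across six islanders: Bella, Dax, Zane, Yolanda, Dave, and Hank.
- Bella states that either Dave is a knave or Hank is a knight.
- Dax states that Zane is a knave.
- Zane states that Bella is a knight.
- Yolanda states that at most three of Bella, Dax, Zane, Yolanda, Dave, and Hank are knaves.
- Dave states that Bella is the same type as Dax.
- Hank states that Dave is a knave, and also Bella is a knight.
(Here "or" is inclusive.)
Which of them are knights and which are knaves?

Bella is a knight, Dax is a knave, Zane is a knight, Yolanda is a knight, Dave is a knave, and Hank is a knight.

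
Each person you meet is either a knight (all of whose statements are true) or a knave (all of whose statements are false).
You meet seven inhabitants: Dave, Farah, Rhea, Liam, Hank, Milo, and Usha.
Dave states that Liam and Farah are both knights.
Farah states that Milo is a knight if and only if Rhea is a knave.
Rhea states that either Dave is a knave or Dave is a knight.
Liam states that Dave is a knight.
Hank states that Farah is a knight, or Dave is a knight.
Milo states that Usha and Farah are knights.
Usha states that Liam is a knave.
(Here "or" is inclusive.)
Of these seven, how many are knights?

5

The unique consistent assignment is Dave=knight, Farah=knight, Rhea=knight, Liam=knight, Hank=knight, Milo=knave, Usha=knave.
That has 5 knights.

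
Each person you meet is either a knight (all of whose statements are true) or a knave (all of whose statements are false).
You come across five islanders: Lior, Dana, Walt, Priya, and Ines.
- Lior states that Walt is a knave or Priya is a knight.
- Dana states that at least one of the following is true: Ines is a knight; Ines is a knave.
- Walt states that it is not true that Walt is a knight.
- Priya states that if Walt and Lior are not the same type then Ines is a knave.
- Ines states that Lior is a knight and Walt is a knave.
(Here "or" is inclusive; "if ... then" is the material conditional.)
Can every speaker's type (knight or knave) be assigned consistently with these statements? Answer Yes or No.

Checking all 32 assignments, each has at least one speaker whose statement's truth value contradicts their type.

No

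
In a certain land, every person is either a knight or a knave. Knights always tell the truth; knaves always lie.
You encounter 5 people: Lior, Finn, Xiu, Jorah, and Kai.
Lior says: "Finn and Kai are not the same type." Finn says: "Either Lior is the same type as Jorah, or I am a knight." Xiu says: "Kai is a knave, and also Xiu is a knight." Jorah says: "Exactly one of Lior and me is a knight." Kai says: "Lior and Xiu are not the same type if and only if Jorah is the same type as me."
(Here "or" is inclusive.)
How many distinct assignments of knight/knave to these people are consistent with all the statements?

2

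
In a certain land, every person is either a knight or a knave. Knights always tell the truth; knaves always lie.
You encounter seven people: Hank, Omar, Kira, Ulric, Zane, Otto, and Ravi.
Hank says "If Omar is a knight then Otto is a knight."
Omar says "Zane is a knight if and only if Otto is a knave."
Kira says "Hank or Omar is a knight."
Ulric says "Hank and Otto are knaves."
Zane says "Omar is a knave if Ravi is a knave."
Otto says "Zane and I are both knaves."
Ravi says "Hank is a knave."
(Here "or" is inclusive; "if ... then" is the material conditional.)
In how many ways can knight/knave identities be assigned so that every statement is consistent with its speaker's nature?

Consistent assignments:
  Hank=knave, Omar=knight, Kira=knight, Ulric=knight, Zane=knight, Otto=knave, Ravi=knight

1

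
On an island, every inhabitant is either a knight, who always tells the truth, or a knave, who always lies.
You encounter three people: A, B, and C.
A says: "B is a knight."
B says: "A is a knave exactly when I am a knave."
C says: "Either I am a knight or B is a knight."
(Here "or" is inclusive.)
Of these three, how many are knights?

3

The unique consistent assignment is A=knight, B=knight, C=knight.
That has 3 knights.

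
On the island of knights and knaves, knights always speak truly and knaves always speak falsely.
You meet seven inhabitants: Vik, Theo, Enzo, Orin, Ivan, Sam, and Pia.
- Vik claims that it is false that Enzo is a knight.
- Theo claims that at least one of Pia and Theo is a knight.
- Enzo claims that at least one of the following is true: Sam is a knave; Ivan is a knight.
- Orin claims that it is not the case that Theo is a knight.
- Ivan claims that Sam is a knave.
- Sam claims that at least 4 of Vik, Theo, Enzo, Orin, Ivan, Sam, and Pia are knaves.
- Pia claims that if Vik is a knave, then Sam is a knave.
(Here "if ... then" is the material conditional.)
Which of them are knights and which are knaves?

Vik is a knave, Theo is a knight, Enzo is a knight, Orin is a knave, Ivan is a knight, Sam is a knave, and Pia is a knight.

As a knave, Vik's statement "it is false that Enzo is a knight" should be false; it is.
Theo is a knight, and the claim "at least one of Pia and Theo is a knight" is indeed true.
Enzo is a knight, and the claim "at least one of the following is true: Sam is a knave; Ivan is a knight" is indeed true.
Orin is a knave, so "it is not the case that Theo is a knight" must be false — and it is.
Ivan (knight): "Sam is a knave" — true. ✓
Sam is a knave; "at least 4 of Vik, Theo, Enzo, Orin, Ivan, Sam, and Pia are knaves" is false, as required.
Since Pia is a knight, "if Vik is a knave, then Sam is a knave" needs to be true, which holds.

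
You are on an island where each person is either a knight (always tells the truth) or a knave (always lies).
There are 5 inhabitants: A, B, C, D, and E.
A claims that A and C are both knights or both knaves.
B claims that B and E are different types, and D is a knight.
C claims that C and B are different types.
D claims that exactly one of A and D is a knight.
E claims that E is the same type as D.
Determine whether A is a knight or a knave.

A is a knave.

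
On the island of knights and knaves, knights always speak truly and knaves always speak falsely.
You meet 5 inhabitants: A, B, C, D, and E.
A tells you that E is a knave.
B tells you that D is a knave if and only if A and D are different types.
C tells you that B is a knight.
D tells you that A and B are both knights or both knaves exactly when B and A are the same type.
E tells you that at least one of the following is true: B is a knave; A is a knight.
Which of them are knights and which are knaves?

A is a knave, and the claim "E is a knave" is indeed False.
B is a knave, so "D is a knave if and only if A and D are different types" must be False — and it is.
C (knave): "B is a knight" — False. ✓
D is a knight, and the claim "A and B are both knights or both knaves exactly when B and A are the same type" is indeed true.
E is a knight, so "at least one of the following is true: B is a knave; A is a knight" must be true — and it is.

A is a knave, B is a knave, C is a knave, D is a knight, and E is a knight.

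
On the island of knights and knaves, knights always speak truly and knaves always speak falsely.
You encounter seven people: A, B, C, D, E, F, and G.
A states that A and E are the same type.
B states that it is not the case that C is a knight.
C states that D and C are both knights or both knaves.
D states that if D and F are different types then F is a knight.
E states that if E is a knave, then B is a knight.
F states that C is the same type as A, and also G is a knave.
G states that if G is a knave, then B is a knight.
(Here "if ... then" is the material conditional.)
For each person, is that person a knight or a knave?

As a knight, A's statement "A and E are the same type" should be True; it is.
B is a knave, so "it is not the case that C is a knight" must be false — and it is.
As a knight, C's statement "D and C are both knights or both knaves" should be True; it is.
D (knight): "if D and F are different types then F is a knight" — True. ✓
E is a knight, so "if E is a knave, then B is a knight" must be True — and it is.
F (knight): "C is the same type as A, and also G is a knave" — True. ✓
G is a knave, and the claim "if G is a knave, then B is a knight" is indeed false.

A is a knight, B is a knave, C is a knight, D is a knight, E is a knight, F is a knight, and G is a knave.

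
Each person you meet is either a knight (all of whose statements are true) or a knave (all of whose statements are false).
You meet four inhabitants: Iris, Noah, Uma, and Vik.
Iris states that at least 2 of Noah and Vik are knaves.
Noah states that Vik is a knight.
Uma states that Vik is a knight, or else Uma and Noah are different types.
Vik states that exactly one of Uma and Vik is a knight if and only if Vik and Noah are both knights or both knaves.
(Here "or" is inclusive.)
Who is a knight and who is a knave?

Knights: Iris. Knaves: Noah, Uma, and Vik.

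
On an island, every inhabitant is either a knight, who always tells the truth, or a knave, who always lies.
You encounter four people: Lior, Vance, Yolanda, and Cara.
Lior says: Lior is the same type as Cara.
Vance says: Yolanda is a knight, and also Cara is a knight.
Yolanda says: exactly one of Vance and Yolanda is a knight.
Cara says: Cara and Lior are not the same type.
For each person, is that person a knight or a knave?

Lior is a knave, Vance is a knave, Yolanda is a knave, and Cara is a knight.

Lior is a knave, and the claim "Lior is the same type as Cara" is indeed false.
As a knave, Vance's statement "Yolanda is a knight, and also Cara is a knight" should be false; it is.
Yolanda is a knave; "exactly one of Vance and Yolanda is a knight" is false, as required.
Since Cara is a knight, "Cara and Lior are not the same type" needs to be true, which holds.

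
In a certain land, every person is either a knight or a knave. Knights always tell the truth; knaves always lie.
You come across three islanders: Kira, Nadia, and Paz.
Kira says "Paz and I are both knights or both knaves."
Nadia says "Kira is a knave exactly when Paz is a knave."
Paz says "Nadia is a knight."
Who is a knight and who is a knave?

Suppose Kira is a knave. Then Kira's statement "Paz and I are both knights or both knaves" would have to be false. Checking the 4 ways to assign the others, none is consistent with every speaker.
(For instance, with Nadia=knight, Paz=knight, Nadia's claim "Kira is a knave exactly when Paz is a knave" comes out false where it would need to be true.)
So Kira must be a knight, making "Paz and I are both knights or both knaves" true. Taking Kira=knight, Nadia=knight, Paz=knight, each remaining statement checks out:
  Nadia (knight): "Kira is a knave exactly when Paz is a knave" — true. ✓
  Paz (knight): "Nadia is a knight" — true. ✓
This is the unique consistent assignment.

Knights: Kira, Nadia, and Paz. Knaves: none.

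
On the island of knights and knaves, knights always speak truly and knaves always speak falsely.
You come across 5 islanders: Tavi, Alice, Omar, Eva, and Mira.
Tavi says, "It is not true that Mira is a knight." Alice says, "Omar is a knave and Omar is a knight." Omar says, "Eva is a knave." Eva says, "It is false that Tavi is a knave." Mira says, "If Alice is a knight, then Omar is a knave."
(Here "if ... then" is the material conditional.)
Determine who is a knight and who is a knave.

As a knave, Tavi's statement "it is not true that Mira is a knight" should be False; it is.
Since Alice is a knave, "Omar is a knave and Omar is a knight" needs to be False, which holds.
Omar is a knight, and the claim "Eva is a knave" is indeed True.
Eva (knave): "it is false that Tavi is a knave" — False. ✓
Mira is a knight, and the claim "if Alice is a knight, then Omar is a knave" is indeed True.

Tavi is a knave, Alice is a knave, Omar is a knight, Eva is a knave, and Mira is a knight.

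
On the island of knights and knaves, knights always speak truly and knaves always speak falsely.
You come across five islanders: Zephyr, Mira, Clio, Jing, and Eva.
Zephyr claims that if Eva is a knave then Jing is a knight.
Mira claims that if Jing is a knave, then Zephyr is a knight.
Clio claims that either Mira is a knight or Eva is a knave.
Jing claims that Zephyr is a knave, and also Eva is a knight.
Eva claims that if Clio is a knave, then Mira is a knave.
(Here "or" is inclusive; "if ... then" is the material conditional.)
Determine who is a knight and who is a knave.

Zephyr is a knight, Mira is a knight, Clio is a knight, Jing is a knave, and Eva is a knight.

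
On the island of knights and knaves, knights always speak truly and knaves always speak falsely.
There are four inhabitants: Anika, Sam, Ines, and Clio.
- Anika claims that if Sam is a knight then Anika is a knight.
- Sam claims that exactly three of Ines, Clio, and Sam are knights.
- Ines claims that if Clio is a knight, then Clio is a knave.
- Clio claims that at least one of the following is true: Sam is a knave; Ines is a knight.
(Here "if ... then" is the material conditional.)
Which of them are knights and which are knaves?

Anika is a knight, Sam is a knave, Ines is a knave, and Clio is a knight.

Anika is a knight, and the claim "if Sam is a knight then Anika is a knight" is indeed true.
Sam is a knave; "exactly three of Ines, Clio, and Sam are knights" is False, as required.
Ines is a knave; "if Clio is a knight, then Clio is a knave" is False, as required.
Clio is a knight, so "at least one of the following is true: Sam is a knave; Ines is a knight" must be true — and it is.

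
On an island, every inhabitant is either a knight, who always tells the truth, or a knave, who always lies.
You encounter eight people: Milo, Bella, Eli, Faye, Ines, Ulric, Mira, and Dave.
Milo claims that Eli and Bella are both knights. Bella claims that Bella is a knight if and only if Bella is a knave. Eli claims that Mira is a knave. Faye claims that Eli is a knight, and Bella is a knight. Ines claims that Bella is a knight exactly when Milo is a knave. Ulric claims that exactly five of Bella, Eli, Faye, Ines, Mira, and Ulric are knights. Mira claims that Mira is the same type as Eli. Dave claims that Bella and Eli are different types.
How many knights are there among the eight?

2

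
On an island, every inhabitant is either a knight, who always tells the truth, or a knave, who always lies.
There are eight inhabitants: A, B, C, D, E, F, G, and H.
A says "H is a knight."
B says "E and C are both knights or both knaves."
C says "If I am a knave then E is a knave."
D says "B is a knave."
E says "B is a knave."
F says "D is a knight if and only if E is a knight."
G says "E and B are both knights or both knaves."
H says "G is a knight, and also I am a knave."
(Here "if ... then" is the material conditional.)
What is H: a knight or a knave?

H is a knave.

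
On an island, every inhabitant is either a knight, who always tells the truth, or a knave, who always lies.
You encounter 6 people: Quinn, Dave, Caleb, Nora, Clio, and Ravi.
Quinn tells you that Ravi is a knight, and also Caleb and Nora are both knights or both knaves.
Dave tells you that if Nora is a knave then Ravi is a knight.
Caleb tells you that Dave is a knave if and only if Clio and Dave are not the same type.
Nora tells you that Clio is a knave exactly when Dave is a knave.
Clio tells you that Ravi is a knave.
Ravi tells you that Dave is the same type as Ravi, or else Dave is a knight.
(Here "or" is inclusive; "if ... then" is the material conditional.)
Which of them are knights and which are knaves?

Knights: Quinn, Dave, and Ravi. Knaves: Caleb, Nora, and Clio.

As a knight, Quinn's statement "Ravi is a knight, and also Caleb and Nora are both knights or both knaves" should be true; it is.
Dave is a knight, and the claim "if Nora is a knave then Ravi is a knight" is indeed true.
Caleb is a knave, and the claim "Dave is a knave if and only if Clio and Dave are not the same type" is indeed False.
Nora is a knave, and the claim "Clio is a knave exactly when Dave is a knave" is indeed False.
Clio (knave): "Ravi is a knave" — False. ✓
Ravi is a knight, so "Dave is the same type as Ravi, or else Dave is a knight" must be true — and it is.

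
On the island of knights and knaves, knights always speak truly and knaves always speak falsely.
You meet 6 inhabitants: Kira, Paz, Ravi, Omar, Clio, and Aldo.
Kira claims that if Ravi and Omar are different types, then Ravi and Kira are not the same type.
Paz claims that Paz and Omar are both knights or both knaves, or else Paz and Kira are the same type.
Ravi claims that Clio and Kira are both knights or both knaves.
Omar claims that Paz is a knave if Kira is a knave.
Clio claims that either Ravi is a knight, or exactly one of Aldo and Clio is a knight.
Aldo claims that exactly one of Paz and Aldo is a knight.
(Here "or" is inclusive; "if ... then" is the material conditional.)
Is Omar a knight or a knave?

Omar is a knight.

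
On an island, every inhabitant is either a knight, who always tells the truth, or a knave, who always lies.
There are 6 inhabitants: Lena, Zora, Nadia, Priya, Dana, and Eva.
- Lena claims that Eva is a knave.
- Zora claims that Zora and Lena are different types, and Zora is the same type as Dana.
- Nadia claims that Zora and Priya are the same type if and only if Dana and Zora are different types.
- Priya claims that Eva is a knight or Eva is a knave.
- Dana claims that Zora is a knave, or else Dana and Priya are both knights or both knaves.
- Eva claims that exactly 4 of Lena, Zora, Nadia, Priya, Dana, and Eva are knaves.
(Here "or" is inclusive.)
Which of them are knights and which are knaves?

Lena is a knight, Zora is a knave, Nadia is a knave, Priya is a knight, Dana is a knight, and Eva is a knave.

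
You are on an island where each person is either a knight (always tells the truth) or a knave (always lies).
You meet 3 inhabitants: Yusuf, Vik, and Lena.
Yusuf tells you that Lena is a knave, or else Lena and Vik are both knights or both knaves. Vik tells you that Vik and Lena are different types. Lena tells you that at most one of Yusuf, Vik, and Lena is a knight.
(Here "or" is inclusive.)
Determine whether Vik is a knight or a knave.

Vik is a knight.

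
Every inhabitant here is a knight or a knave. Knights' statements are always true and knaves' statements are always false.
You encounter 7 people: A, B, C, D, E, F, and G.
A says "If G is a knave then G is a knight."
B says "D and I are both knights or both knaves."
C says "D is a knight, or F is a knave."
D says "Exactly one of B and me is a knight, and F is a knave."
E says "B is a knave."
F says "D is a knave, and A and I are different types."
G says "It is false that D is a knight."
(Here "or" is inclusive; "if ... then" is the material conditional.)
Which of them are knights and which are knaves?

A is a knave, so "if G is a knave then G is a knight" must be false — and it is.
B is a knave, so "D and I are both knights or both knaves" must be false — and it is.
As a knight, C's statement "D is a knight, or F is a knave" should be True; it is.
D (knight): "exactly one of B and me is a knight, and F is a knave" — True. ✓
Since E is a knight, "B is a knave" needs to be True, which holds.
As a knave, F's statement "D is a knave, and A and I are different types" should be false; it is.
As a knave, G's statement "it is false that D is a knight" should be false; it is.

A is a knave, B is a knave, C is a knight, D is a knight, E is a knight, F is a knave, and G is a knave.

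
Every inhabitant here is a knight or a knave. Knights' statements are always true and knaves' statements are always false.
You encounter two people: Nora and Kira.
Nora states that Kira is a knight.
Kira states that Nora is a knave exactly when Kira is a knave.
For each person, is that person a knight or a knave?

Knights: Nora and Kira. Knaves: none.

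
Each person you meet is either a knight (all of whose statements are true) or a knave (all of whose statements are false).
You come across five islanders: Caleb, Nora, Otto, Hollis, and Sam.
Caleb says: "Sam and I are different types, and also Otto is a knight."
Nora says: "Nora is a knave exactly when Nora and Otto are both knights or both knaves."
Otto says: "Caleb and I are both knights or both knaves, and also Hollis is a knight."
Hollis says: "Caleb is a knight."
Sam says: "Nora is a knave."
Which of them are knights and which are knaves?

Caleb is a knave, Nora is a knight, Otto is a knave, Hollis is a knave, and Sam is a knave.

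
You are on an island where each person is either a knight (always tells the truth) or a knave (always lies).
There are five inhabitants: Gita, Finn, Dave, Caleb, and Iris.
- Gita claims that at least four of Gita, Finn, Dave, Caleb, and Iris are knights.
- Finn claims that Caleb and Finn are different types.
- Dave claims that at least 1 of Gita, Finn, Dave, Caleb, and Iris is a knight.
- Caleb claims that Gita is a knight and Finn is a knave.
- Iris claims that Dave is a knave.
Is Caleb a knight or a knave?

Caleb is a knave.

Consistent assignments: {Gita=knave, Finn=knight, Dave=knight, Caleb=knave, Iris=knave}; {Gita=knave, Finn=knave, Dave=knight, Caleb=knave, Iris=knave}
In every consistent assignment, Caleb is a knave.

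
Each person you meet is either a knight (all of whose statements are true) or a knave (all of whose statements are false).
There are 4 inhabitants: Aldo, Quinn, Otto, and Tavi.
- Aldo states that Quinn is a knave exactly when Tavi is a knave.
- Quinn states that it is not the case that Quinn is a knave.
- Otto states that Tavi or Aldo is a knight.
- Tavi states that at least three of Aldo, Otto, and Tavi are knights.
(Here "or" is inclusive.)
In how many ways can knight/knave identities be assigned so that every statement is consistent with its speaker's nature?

Consistent assignments:
  Aldo=knight, Quinn=knight, Otto=knight, Tavi=knight
  Aldo=knight, Quinn=knave, Otto=knight, Tavi=knave
  Aldo=knave, Quinn=knight, Otto=knave, Tavi=knave

3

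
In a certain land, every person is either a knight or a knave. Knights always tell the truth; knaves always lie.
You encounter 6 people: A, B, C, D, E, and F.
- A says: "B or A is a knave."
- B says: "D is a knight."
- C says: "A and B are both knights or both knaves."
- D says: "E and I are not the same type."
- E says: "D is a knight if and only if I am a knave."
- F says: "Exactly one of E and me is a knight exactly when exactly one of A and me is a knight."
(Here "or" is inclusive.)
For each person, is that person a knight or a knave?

Knights: A. Knaves: B, C, D, E, and F.

Since A is a knight, "B or A is a knave" needs to be True, which holds.
B is a knave, and the claim "D is a knight" is indeed False.
C is a knave; "A and B are both knights or both knaves" is False, as required.
D is a knave; "E and I are not the same type" is False, as required.
E is a knave; "D is a knight if and only if I am a knave" is False, as required.
F is a knave; "exactly one of E and me is a knight exactly when exactly one of A and me is a knight" is False, as required.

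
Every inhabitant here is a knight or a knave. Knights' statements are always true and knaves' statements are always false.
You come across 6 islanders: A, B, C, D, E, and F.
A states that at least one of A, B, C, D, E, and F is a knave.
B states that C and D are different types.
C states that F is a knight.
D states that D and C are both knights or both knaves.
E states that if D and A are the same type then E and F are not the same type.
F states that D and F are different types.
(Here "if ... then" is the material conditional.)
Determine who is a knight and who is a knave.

A is a knight, B is a knight, C is a knight, D is a knave, E is a knight, and F is a knight.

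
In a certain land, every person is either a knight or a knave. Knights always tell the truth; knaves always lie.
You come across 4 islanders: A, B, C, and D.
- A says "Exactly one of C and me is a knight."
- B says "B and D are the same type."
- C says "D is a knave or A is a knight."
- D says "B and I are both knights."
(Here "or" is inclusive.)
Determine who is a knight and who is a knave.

Suppose A is a knight. Then A's statement "exactly one of C and me is a knight" would have to be true. Checking the 8 ways to assign the others, none is consistent with every speaker.
(For instance, with B=knight, C=knave, D=knight, C's claim "D is a knave or A is a knight" comes out true where it would need to be false.)
So A must be a knave, making "exactly one of C and me is a knight" false. Taking A=knave, B=knight, C=knave, D=knight, each remaining statement checks out:
  B (knight): "B and D are the same type" — true. ✓
  C (knave): "D is a knave or A is a knight" — false. ✓
  D (knight): "B and I are both knights" — true. ✓
This is the unique consistent assignment.

A is a knave, B is a knight, C is a knave, and D is a knight.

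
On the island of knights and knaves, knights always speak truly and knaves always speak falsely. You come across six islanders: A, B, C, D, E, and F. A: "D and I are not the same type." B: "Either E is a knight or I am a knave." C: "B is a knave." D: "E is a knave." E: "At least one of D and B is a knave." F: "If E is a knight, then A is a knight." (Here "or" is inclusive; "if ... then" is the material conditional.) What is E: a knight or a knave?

E is a knight.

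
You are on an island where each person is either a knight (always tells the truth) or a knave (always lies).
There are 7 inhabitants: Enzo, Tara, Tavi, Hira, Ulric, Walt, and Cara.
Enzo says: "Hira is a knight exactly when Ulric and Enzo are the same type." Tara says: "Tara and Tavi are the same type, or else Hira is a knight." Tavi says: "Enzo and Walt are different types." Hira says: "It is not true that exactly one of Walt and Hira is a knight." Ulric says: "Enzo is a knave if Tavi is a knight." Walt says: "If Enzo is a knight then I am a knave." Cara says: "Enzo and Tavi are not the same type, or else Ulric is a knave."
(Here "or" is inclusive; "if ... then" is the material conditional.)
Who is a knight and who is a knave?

Enzo is a knave, Tara is a knight, Tavi is a knight, Hira is a knight, Ulric is a knight, Walt is a knight, and Cara is a knight.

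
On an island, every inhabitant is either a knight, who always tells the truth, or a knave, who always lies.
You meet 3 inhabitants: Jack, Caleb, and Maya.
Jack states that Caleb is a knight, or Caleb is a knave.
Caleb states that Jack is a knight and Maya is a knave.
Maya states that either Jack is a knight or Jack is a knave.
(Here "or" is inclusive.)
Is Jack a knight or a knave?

Consistent assignments: {Jack=knight, Caleb=knave, Maya=knight}
In every consistent assignment, Jack is a knight.

Jack is a knight.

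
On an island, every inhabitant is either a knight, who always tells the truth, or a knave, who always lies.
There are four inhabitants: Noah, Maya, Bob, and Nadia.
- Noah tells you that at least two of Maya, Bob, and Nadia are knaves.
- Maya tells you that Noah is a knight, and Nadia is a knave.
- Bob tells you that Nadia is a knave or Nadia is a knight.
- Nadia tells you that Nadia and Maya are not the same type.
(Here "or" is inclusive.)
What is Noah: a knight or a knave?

Noah is a knave.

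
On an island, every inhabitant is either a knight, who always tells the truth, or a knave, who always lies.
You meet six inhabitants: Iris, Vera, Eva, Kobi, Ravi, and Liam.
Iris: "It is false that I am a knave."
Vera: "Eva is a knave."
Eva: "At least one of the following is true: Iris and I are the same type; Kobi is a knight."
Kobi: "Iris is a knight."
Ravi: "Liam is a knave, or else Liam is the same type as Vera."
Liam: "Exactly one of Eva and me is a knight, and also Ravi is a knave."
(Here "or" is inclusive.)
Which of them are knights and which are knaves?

As a knight, Iris's statement "it is false that I am a knave" should be true; it is.
Vera is a knave, so "Eva is a knave" must be false — and it is.
Since Eva is a knight, "at least one of the following is true: Iris and I are the same type; Kobi is a knight" needs to be true, which holds.
Kobi is a knight, and the claim "Iris is a knight" is indeed true.
As a knight, Ravi's statement "Liam is a knave, or else Liam is the same type as Vera" should be true; it is.
Since Liam is a knave, "exactly one of Eva and me is a knight, and also Ravi is a knave" needs to be false, which holds.

Iris is a knight, Vera is a knave, Eva is a knight, Kobi is a knight, Ravi is a knight, and Liam is a knave.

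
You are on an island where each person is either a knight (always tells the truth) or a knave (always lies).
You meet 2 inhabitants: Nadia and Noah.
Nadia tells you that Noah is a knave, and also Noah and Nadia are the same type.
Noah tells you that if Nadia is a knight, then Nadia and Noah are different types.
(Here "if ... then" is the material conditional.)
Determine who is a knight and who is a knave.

Knights: Noah. Knaves: Nadia.

Suppose Nadia is a knight. Then Nadia's statement "Noah is a knave, and also Noah and Nadia are the same type" would have to be true. Checking the 2 ways to assign the others, none is consistent with every speaker.
(For instance, with Noah=knight, Nadia's claim "Noah is a knave, and also Noah and Nadia are the same type" comes out false where it would need to be true.)
So Nadia must be a knave, making "Noah is a knave, and also Noah and Nadia are the same type" false. Taking Nadia=knave, Noah=knight, each remaining statement checks out:
  Noah (knight): "if Nadia is a knight, then Nadia and Noah are different types" — true. ✓
This is the unique consistent assignment.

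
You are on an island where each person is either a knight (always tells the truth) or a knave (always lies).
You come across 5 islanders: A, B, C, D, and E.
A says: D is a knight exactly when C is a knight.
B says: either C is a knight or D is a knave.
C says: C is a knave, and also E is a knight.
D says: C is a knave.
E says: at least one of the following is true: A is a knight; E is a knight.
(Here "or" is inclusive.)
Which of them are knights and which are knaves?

A is a knave, B is a knave, C is a knave, D is a knight, and E is a knave.

Suppose A is a knight. Then A's statement "D is a knight exactly when C is a knight" would have to be true. Checking the 16 ways to assign the others, none is consistent with every speaker.
(For instance, with B=knave, C=knave, D=knight, E=knave, A's claim "D is a knight exactly when C is a knight" comes out false where it would need to be true.)
So A must be a knave, making "D is a knight exactly when C is a knight" false. Taking A=knave, B=knave, C=knave, D=knight, E=knave, each remaining statement checks out:
  B (knave): "either C is a knight or D is a knave" — false. ✓
  C (knave): "C is a knave, and also E is a knight" — false. ✓
  D (knight): "C is a knave" — true. ✓
  E (knave): "at least one of the following is true: A is a knight; E is a knight" — false. ✓
This is the unique consistent assignment.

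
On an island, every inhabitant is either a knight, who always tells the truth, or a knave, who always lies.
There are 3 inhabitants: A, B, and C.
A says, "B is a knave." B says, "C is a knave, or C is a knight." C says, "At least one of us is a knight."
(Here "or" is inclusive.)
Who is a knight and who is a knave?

Suppose A is a knight. Then A's statement "B is a knave" would have to be true. Checking the 4 ways to assign the others, none is consistent with every speaker.
(For instance, with B=knight, C=knight, A's claim "B is a knave" comes out false where it would need to be true.)
So A must be a knave, making "B is a knave" false. Taking A=knave, B=knight, C=knight, each remaining statement checks out:
  B (knight): "C is a knave, or C is a knight" — true. ✓
  C (knight): "at least one of us is a knight" — true. ✓
This is the unique consistent assignment.

Knights: B and C. Knaves: A.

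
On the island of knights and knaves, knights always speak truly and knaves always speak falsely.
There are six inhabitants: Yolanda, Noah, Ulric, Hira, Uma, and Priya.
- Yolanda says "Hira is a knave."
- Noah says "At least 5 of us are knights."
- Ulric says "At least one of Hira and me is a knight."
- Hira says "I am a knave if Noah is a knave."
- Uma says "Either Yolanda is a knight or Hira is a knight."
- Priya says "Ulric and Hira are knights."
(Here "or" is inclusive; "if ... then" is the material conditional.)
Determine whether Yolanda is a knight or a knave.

Yolanda is a knave.

Consistent assignments: {Yolanda=knave, Noah=knight, Ulric=knight, Hira=knight, Uma=knight, Priya=knight}
In every consistent assignment, Yolanda is a knave.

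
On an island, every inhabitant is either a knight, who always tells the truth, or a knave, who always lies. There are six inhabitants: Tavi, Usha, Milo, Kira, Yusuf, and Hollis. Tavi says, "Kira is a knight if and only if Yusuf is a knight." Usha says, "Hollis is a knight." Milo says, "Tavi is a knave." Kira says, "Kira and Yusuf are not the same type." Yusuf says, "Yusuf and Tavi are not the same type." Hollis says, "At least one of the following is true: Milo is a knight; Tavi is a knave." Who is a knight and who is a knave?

Tavi is a knave, and the claim "Kira is a knight if and only if Yusuf is a knight" is indeed false.
Usha (knight): "Hollis is a knight" — true. ✓
Since Milo is a knight, "Tavi is a knave" needs to be true, which holds.
Kira (knight): "Kira and Yusuf are not the same type" — true. ✓
Yusuf is a knave, so "Yusuf and Tavi are not the same type" must be false — and it is.
Hollis (knight): "at least one of the following is true: Milo is a knight; Tavi is a knave" — true. ✓

Knights: Usha, Milo, Kira, and Hollis. Knaves: Tavi and Yusuf.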